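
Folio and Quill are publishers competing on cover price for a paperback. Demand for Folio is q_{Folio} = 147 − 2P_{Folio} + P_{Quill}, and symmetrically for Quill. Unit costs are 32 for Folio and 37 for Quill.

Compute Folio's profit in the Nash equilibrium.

3042

Folio's profit: π = (P_{Folio} − 32)(147 − 2P_{Folio} + P_{Quill}).
∂π/∂P_{Folio} = 211 − 4P_{Folio} + P_{Quill} = 0 ⇒ P_{Folio} = 52.75 + 0.25P_{Quill}.
Similarly P_{Quill} = 55.25 + 0.25P_{Folio}.
Plugging P_{Quill} into Folio's best response: P_{Folio} = 52.75 + 0.25(55.25 + 0.25P_{Folio}) ⇒ 0.9375P_{Folio} = 66.5625, so P_{Folio} = 71.
Then P_{Quill} = 55.25 + 0.25·71 = 73.
q_{Folio} = 147 − 2·71 + 73 = 78.
Profit = (71 − 32)·78 = 3042.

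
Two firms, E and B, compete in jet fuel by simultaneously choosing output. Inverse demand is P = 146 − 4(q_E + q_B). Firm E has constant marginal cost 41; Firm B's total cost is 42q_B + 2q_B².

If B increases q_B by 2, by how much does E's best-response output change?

-1

Firm E's profit: π = q_E(146 − 4(q_E + q_B)) − 41q_E.
∂π/∂q_E = 105 − 8q_E − 4q_B = 0, so q_E = 13.125 − 0.5q_B.
The reaction-function slope is −0.5, so a 2-unit rise in q_B moves q_E by −0.5 × 2 = −1. E's best response falls — the actions are strategic substitutes.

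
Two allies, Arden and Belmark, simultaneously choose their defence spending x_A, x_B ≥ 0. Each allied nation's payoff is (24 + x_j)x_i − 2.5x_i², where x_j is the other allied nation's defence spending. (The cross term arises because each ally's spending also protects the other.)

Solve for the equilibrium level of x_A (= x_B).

Arden's payoff is (24 + x_B)x_A − 2.5x_A².
∂π/∂x_A = 24 + x_B − 5x_A = 0, so x_A = 4.8 + 0.2x_B.
The game is symmetric, so in equilibrium x_B = x_A: the reaction function gives 0.8x_A = 4.8, hence x_A = 6.

6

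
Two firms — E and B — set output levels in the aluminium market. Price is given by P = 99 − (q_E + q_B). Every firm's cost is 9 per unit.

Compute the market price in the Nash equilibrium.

39

Firm E's profit: π = q_E(99 − (q_E + q_B)) − 9q_E.
∂π/∂q_E = 90 − 2q_E − q_B = 0, so q_E = 45 − 0.5q_B.
The game is symmetric, so in equilibrium q_B = q_E: the reaction function gives 1.5q_E = 45, hence q_E = 30.
Equilibrium price: P = 99 − 60 = 39.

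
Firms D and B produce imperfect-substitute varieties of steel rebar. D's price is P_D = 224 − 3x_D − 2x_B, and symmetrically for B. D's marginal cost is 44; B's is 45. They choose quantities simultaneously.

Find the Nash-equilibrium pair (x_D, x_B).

Firm D's profit: π = x_D(224 − 3x_D − 2x_B) − 44x_D.
∂π/∂x_D = 180 − 6x_D − 2x_B = 0 ⇒ x_D = 30 − (1/3)x_B.
Similarly x_B = 179/6 − (1/3)x_D.
Substituting the second reaction function into the first: x_D = 30 − (1/3)(179/6 − (1/3)x_D), which gives (8/9)x_D = 361/18 ⇒ x_D = 22.5625.
Then x_B = 179/6 − (1/3)·22.5625 = 22.3125.

22.5625, 22.3125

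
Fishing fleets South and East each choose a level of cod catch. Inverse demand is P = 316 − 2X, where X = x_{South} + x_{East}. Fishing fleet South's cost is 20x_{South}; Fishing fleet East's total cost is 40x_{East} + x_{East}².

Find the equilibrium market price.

Fishing fleet South's profit: π = x_{South}(316 − 2(x_{South} + x_{East})) − 20x_{South}.
∂π/∂x_{South} = 296 − 4x_{South} − 2x_{East} = 0, so x_{South} = 74 − 0.5x_{East}.
For East: ∂π/∂x_{East} = 276 − 6x_{East} − 2x_{South} = 0 ⇒ x_{East} = 46 − (1/3)x_{South}.
Solving the two reaction functions simultaneously: (1 − (−0.5)(−1/3))x_{South} = 74 − 0.5·46, so (5/6)x_{South} = 51 and x_{South} = 61.2.
Then x_{East} = 46 − (1/3)·61.2 = 25.6.
Equilibrium price: P = 316 − 2·86.8 = 142.4.

142.4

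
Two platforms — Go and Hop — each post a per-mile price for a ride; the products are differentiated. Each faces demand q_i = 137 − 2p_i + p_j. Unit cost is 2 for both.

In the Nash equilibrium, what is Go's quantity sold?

90

Go's profit: π = (p_{Go} − 2)(137 − 2p_{Go} + p_{Hop}).
∂π/∂p_{Go} = 141 − 4p_{Go} + p_{Hop} = 0 ⇒ p_{Go} = 35.25 + 0.25p_{Hop}.
By symmetry p_{Hop} = p_{Go}; substituting into the reaction function, 0.75p_{Go} = 35.25 and p_{Go} = 47.
q_{Go} = 137 − 2·47 + 47 = 90.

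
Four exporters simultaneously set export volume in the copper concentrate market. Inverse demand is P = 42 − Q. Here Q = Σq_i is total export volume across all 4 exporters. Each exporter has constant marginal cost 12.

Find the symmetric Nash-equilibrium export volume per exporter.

6

A representative exporter's profit is π_i = q_i(42 − Q) − 12q_i, with Q = q_i + Σ_{j≠i} q_j.
First-order condition: 30 − 2q_i − Σ_{j≠i} q_j = 0.
With identical exporters, set every q_j = q: then 30 − 2q − 3q = 0, i.e. q = 30/5 = 6.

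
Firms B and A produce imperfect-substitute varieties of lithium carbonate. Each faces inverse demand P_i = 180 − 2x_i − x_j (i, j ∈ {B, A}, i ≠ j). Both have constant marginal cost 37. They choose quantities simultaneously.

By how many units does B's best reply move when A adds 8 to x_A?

-2

Firm B's profit: π = x_B(180 − 2x_B − x_A) − 37x_B.
∂π/∂x_B = 143 − 4x_B − x_A = 0 ⇒ x_B = 35.75 − 0.25x_A.
The reaction-function slope is −0.25, so an 8-unit rise in x_A moves x_B by −0.25 × 8 = −2. B's best response falls — the actions are strategic substitutes.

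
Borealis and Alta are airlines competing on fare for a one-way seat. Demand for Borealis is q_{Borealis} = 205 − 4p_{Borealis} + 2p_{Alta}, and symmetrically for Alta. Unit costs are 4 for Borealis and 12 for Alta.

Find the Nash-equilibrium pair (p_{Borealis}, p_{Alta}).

Borealis's profit: π = (p_{Borealis} − 4)(205 − 4p_{Borealis} + 2p_{Alta}).
∂π/∂p_{Borealis} = 221 − 8p_{Borealis} + 2p_{Alta} = 0 ⇒ p_{Borealis} = 27.625 + 0.25p_{Alta}.
Similarly p_{Alta} = 31.625 + 0.25p_{Borealis}.
Plugging p_{Alta} into Borealis's best response: p_{Borealis} = 27.625 + 0.25(31.625 + 0.25p_{Borealis}) ⇒ 0.9375p_{Borealis} = 1137/32, so p_{Borealis} = 37.9.
Then p_{Alta} = 31.625 + 0.25·37.9 = 41.1.

37.9, 41.1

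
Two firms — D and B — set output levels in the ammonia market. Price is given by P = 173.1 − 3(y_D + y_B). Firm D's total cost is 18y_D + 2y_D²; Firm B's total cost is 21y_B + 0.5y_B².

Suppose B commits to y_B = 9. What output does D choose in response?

Firm D's profit: π = y_D(173.1 − 3(y_D + y_B)) − 18y_D − 2y_D².
∂π/∂y_D = 155.1 − 10y_D − 3y_B = 0, so y_D = 15.51 − 0.3y_B.
At y_B = 9: y_D = 15.51 − 0.3·9 = 12.81.

12.81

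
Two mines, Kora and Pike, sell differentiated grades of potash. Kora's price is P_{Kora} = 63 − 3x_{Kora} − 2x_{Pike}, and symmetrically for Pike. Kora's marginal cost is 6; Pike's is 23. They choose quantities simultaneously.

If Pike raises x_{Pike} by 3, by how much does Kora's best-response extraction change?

Mine Kora's profit: π = x_{Kora}(63 − 3x_{Kora} − 2x_{Pike}) − 6x_{Kora}.
∂π/∂x_{Kora} = 57 − 6x_{Kora} − 2x_{Pike} = 0 ⇒ x_{Kora} = 9.5 − (1/3)x_{Pike}.
The reaction-function slope is −1/3, so a 3-unit rise in x_{Pike} moves x_{Kora} by −1/3 × 3 = −1. Kora's best response falls — the actions are strategic substitutes.

-1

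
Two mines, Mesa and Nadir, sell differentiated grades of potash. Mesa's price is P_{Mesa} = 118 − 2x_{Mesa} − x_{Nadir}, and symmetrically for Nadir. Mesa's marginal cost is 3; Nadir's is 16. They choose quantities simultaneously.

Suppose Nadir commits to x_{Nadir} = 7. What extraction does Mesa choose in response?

Mine Mesa's profit: π = x_{Mesa}(118 − 2x_{Mesa} − x_{Nadir}) − 3x_{Mesa}.
∂π/∂x_{Mesa} = 115 − 4x_{Mesa} − x_{Nadir} = 0 ⇒ x_{Mesa} = 28.75 − 0.25x_{Nadir}.
At x_{Nadir} = 7: x_{Mesa} = 28.75 − 0.25·7 = 27.

27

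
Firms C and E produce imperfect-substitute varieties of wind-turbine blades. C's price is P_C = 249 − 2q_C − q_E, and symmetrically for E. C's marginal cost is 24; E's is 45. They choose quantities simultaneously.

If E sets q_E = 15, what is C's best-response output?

Firm C's profit: π = q_C(249 − 2q_C − q_E) − 24q_C.
∂π/∂q_C = 225 − 4q_C − q_E = 0 ⇒ q_C = 56.25 − 0.25q_E.
At q_E = 15: q_C = 56.25 − 0.25·15 = 52.5.

52.5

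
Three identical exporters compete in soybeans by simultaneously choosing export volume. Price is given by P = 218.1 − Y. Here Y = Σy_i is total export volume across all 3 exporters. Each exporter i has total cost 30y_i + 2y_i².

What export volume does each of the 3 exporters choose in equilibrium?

23.5125

A representative exporter's profit is π_i = y_i(218.1 − Y) − 30y_i − 2y_i², with Y = y_i + Σ_{j≠i} y_j.
First-order condition: 188.1 − 6y_i − Σ_{j≠i} y_j = 0.
In a symmetric equilibrium every exporter chooses the same y, so Σ_{j≠i} y_j = 2y. The condition becomes 188.1 − 8y = 0, giving y = 188.1/8 = 23.5125.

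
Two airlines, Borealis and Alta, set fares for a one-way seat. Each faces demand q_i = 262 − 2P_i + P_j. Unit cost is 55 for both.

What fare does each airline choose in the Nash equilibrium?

124

Borealis's profit: π = (P_{Borealis} − 55)(262 − 2P_{Borealis} + P_{Alta}).
∂π/∂P_{Borealis} = 372 − 4P_{Borealis} + P_{Alta} = 0 ⇒ P_{Borealis} = 93 + 0.25P_{Alta}.
Setting P_{Borealis} = P_{Alta} in the reaction function: P_{Borealis} = 93 + 0.25P_{Borealis}, so P_{Borealis} = 93 / 0.75 = 124.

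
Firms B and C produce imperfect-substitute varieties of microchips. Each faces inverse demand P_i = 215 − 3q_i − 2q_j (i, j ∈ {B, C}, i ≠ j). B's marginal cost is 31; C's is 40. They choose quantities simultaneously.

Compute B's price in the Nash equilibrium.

101.6875

Firm B's profit: π = q_B(215 − 3q_B − 2q_C) − 31q_B.
∂π/∂q_B = 184 − 6q_B − 2q_C = 0 ⇒ q_B = 92/3 − (1/3)q_C.
Similarly q_C = 175/6 − (1/3)q_B.
Substituting the second reaction function into the first: q_B = 92/3 − (1/3)(175/6 − (1/3)q_B), which gives (8/9)q_B = 377/18 ⇒ q_B = 23.5625.
Then q_C = 175/6 − (1/3)·23.5625 = 21.3125.
P_B = 215 − 3·23.5625 − 2·21.3125 = 101.6875.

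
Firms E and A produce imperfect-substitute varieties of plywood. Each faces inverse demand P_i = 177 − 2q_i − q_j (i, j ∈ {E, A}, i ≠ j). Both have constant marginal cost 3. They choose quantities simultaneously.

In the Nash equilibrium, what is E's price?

Firm E's profit: π = q_E(177 − 2q_E − q_A) − 3q_E.
∂π/∂q_E = 174 − 4q_E − q_A = 0 ⇒ q_E = 43.5 − 0.25q_A.
Setting q_E = q_A in the reaction function: q_E = 43.5 − 0.25q_E, so q_E = 43.5 / 1.25 = 34.8.
P_E = 177 − 2·34.8 − 34.8 = 72.6.

72.6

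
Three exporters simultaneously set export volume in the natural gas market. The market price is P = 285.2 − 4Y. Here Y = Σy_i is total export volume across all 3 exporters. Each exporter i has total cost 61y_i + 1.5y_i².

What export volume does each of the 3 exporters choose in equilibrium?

11.8

A representative exporter's profit is π_i = y_i(285.2 − 4Y) − 61y_i − 1.5y_i², with Y = y_i + Σ_{j≠i} y_j.
First-order condition: 224.2 − 11y_i − 4Σ_{j≠i} y_j = 0.
Imposing symmetry (y_j = y for all j) turns Σ_{j≠i} y_j into 2y, so 224.2 = 19y and y = 11.8.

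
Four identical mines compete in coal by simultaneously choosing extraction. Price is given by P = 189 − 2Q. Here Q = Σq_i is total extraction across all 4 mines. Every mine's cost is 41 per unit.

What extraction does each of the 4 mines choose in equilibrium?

A representative mine's profit is π_i = q_i(189 − 2Q) − 41q_i, with Q = q_i + Σ_{j≠i} q_j.
First-order condition: 148 − 4q_i − 2Σ_{j≠i} q_j = 0.
In a symmetric equilibrium every mine chooses the same q, so Σ_{j≠i} q_j = 3q. The condition becomes 148 − 10q = 0, giving q = 148/10 = 14.8.

14.8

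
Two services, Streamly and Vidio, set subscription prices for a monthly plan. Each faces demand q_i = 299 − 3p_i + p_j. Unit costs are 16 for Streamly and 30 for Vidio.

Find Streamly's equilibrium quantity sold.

163.8

Streamly's profit: π = (p_{Streamly} − 16)(299 − 3p_{Streamly} + p_{Vidio}).
∂π/∂p_{Streamly} = 347 − 6p_{Streamly} + p_{Vidio} = 0 ⇒ p_{Streamly} = 347/6 + (1/6)p_{Vidio}.
Similarly p_{Vidio} = 389/6 + (1/6)p_{Streamly}.
Plugging p_{Vidio} into Streamly's best response: p_{Streamly} = 347/6 + (1/6)(389/6 + (1/6)p_{Streamly}) ⇒ (35/36)p_{Streamly} = 2471/36, so p_{Streamly} = 70.6.
Then p_{Vidio} = 389/6 + (1/6)·70.6 = 76.6.
q_{Streamly} = 299 − 3·70.6 + 76.6 = 163.8.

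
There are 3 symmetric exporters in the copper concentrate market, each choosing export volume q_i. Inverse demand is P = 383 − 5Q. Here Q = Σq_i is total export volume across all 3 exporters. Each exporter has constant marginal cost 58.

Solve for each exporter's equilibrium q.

A representative exporter's profit is π_i = q_i(383 − 5Q) − 58q_i, with Q = q_i + Σ_{j≠i} q_j.
First-order condition: 325 − 10q_i − 5Σ_{j≠i} q_j = 0.
With identical exporters, set every q_j = q: then 325 − 10q − 10q = 0, i.e. q = 325/20 = 16.25.

16.25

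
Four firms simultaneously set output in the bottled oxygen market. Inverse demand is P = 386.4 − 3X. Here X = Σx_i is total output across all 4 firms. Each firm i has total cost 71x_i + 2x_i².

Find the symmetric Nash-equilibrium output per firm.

A representative firm's profit is π_i = x_i(386.4 − 3X) − 71x_i − 2x_i², with X = x_i + Σ_{j≠i} x_j.
First-order condition: 315.4 − 10x_i − 3Σ_{j≠i} x_j = 0.
With identical firms, set every x_j = x: then 315.4 − 10x − 9x = 0, i.e. x = 315.4/19 = 16.6.

16.6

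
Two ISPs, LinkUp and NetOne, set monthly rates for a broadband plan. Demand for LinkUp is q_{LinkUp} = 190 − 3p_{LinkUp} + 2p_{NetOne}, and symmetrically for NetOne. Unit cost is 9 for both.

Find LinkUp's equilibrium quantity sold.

LinkUp's profit: π = (p_{LinkUp} − 9)(190 − 3p_{LinkUp} + 2p_{NetOne}).
∂π/∂p_{LinkUp} = 217 − 6p_{LinkUp} + 2p_{NetOne} = 0 ⇒ p_{LinkUp} = 217/6 + (1/3)p_{NetOne}.
The game is symmetric, so in equilibrium p_{NetOne} = p_{LinkUp}: the reaction function gives (2/3)p_{LinkUp} = 217/6, hence p_{LinkUp} = 54.25.
q_{LinkUp} = 190 − 3·54.25 + 2·54.25 = 135.75.

135.75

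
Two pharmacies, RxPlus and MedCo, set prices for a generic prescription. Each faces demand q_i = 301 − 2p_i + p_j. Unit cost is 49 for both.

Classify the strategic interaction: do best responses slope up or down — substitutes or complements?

strategic complements

RxPlus's profit: π = (p_{RxPlus} − 49)(301 − 2p_{RxPlus} + p_{MedCo}).
∂π/∂p_{RxPlus} = 399 − 4p_{RxPlus} + p_{MedCo} = 0 ⇒ p_{RxPlus} = 99.75 + 0.25p_{MedCo}.
The best-response slope dp_{RxPlus}/dp_{MedCo} = 0.25 > 0: the reaction function is upward-sloping, so the choices are strategic complements.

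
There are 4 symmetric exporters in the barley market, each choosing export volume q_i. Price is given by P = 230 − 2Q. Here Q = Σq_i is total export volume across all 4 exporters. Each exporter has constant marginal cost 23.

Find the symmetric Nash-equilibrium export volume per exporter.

20.7

A representative exporter's profit is π_i = q_i(230 − 2Q) − 23q_i, with Q = q_i + Σ_{j≠i} q_j.
First-order condition: 207 − 4q_i − 2Σ_{j≠i} q_j = 0.
Imposing symmetry (q_j = q for all j) turns Σ_{j≠i} q_j into 3q, so 207 = 10q and q = 20.7.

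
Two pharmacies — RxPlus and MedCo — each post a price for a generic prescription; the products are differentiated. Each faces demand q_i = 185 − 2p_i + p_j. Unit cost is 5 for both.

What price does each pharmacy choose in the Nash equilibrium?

RxPlus's profit: π = (p_{RxPlus} − 5)(185 − 2p_{RxPlus} + p_{MedCo}).
∂π/∂p_{RxPlus} = 195 − 4p_{RxPlus} + p_{MedCo} = 0 ⇒ p_{RxPlus} = 48.75 + 0.25p_{MedCo}.
By symmetry p_{MedCo} = p_{RxPlus}; substituting into the reaction function, 0.75p_{RxPlus} = 48.75 and p_{RxPlus} = 65.

65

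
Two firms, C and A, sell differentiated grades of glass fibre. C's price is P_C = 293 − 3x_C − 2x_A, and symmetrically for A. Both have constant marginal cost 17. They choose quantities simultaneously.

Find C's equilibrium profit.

3570.75

Firm C's profit: π = x_C(293 − 3x_C − 2x_A) − 17x_C.
∂π/∂x_C = 276 − 6x_C − 2x_A = 0 ⇒ x_C = 46 − (1/3)x_A.
The game is symmetric, so in equilibrium x_A = x_C: the reaction function gives (4/3)x_C = 46, hence x_C = 34.5.
P_C = 293 − 3·34.5 − 2·34.5 = 120.5.
Profit = (120.5 − 17)·34.5 = 3570.75.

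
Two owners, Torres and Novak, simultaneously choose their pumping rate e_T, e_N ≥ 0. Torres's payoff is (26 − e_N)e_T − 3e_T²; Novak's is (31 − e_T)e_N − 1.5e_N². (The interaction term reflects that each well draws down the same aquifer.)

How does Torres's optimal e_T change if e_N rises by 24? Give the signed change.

-4

Expanding Torres's payoff: 26e_T − e_Ne_T − 3e_T².
∂π/∂e_T = 26 − e_N − 6e_T = 0, so e_T = 13/3 − (1/6)e_N.
The reaction-function slope is −1/6, so a 24-unit rise in e_N moves e_T by −1/6 × 24 = −4. Torres's best response falls — the actions are strategic substitutes.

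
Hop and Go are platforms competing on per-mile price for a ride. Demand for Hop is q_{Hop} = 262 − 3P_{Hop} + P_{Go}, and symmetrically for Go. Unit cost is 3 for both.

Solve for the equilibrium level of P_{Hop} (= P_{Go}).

Hop's profit: π = (P_{Hop} − 3)(262 − 3P_{Hop} + P_{Go}).
∂π/∂P_{Hop} = 271 − 6P_{Hop} + P_{Go} = 0 ⇒ P_{Hop} = 271/6 + (1/6)P_{Go}.
By symmetry P_{Go} = P_{Hop}; substituting into the reaction function, (5/6)P_{Hop} = 271/6 and P_{Hop} = 54.2.

54.2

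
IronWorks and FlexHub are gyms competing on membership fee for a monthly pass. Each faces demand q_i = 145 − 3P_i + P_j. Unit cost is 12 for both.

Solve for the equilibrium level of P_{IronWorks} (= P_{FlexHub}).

36.2

IronWorks's profit: π = (P_{IronWorks} − 12)(145 − 3P_{IronWorks} + P_{FlexHub}).
∂π/∂P_{IronWorks} = 181 − 6P_{IronWorks} + P_{FlexHub} = 0 ⇒ P_{IronWorks} = 181/6 + (1/6)P_{FlexHub}.
By symmetry P_{FlexHub} = P_{IronWorks}; substituting into the reaction function, (5/6)P_{IronWorks} = 181/6 and P_{IronWorks} = 36.2.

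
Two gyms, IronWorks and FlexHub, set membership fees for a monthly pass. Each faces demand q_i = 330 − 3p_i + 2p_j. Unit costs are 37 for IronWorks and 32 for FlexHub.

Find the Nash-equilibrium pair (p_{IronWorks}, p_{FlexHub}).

109.3125, 107.4375

IronWorks's profit: π = (p_{IronWorks} − 37)(330 − 3p_{IronWorks} + 2p_{FlexHub}).
∂π/∂p_{IronWorks} = 441 − 6p_{IronWorks} + 2p_{FlexHub} = 0 ⇒ p_{IronWorks} = 73.5 + (1/3)p_{FlexHub}.
Similarly p_{FlexHub} = 71 + (1/3)p_{IronWorks}.
Solving the two reaction functions simultaneously: (1 − (1/3)(1/3))p_{IronWorks} = 73.5 + (1/3)·71, so (8/9)p_{IronWorks} = 583/6 and p_{IronWorks} = 109.3125.
Then p_{FlexHub} = 71 + (1/3)·109.3125 = 107.4375.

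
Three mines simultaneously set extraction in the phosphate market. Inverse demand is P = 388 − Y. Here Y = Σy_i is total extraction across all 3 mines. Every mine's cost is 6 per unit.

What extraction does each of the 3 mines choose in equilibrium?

A representative mine's profit is π_i = y_i(388 − Y) − 6y_i, with Y = y_i + Σ_{j≠i} y_j.
First-order condition: 382 − 2y_i − Σ_{j≠i} y_j = 0.
Imposing symmetry (y_j = y for all j) turns Σ_{j≠i} y_j into 2y, so 382 = 4y and y = 95.5.

95.5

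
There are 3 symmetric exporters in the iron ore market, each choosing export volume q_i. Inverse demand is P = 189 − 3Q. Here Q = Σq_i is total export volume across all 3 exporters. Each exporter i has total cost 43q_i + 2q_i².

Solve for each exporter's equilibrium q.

A representative exporter's profit is π_i = q_i(189 − 3Q) − 43q_i − 2q_i², with Q = q_i + Σ_{j≠i} q_j.
First-order condition: 146 − 10q_i − 3Σ_{j≠i} q_j = 0.
Imposing symmetry (q_j = q for all j) turns Σ_{j≠i} q_j into 2q, so 146 = 16q and q = 9.125.

9.125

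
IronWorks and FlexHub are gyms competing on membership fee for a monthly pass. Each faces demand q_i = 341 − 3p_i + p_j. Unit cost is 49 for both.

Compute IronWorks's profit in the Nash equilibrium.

7085.88

IronWorks's profit: π = (p_{IronWorks} − 49)(341 − 3p_{IronWorks} + p_{FlexHub}).
∂π/∂p_{IronWorks} = 488 − 6p_{IronWorks} + p_{FlexHub} = 0 ⇒ p_{IronWorks} = 244/3 + (1/6)p_{FlexHub}.
The game is symmetric, so in equilibrium p_{FlexHub} = p_{IronWorks}: the reaction function gives (5/6)p_{IronWorks} = 244/3, hence p_{IronWorks} = 97.6.
q_{IronWorks} = 341 − 3·97.6 + 97.6 = 145.8.
Profit = (97.6 − 49)·145.8 = 7085.88.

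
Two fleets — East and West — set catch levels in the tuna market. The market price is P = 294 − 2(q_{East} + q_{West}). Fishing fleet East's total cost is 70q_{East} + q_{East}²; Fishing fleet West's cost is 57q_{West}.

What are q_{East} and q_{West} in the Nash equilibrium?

Fishing fleet East's profit: π = q_{East}(294 − 2(q_{East} + q_{West})) − 70q_{East} − q_{East}².
∂π/∂q_{East} = 224 − 6q_{East} − 2q_{West} = 0, so q_{East} = 112/3 − (1/3)q_{West}.
For West: ∂π/∂q_{West} = 237 − 4q_{West} − 2q_{East} = 0 ⇒ q_{West} = 59.25 − 0.5q_{East}.
Plugging q_{West} into East's best response: q_{East} = 112/3 − (1/3)(59.25 − 0.5q_{East}) ⇒ (5/6)q_{East} = 211/12, so q_{East} = 21.1.
Then q_{West} = 59.25 − 0.5·21.1 = 48.7.

21.1, 48.7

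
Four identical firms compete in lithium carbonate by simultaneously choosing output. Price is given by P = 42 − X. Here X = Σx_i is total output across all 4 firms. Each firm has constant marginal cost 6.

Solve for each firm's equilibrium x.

7.2

A representative firm's profit is π_i = x_i(42 − X) − 6x_i, with X = x_i + Σ_{j≠i} x_j.
First-order condition: 36 − 2x_i − Σ_{j≠i} x_j = 0.
With identical firms, set every x_j = x: then 36 − 2x − 3x = 0, i.e. x = 36/5 = 7.2.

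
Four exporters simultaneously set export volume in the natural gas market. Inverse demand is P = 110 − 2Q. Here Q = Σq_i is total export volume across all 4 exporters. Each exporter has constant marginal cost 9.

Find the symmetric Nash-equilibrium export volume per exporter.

A representative exporter's profit is π_i = q_i(110 − 2Q) − 9q_i, with Q = q_i + Σ_{j≠i} q_j.
First-order condition: 101 − 4q_i − 2Σ_{j≠i} q_j = 0.
Imposing symmetry (q_j = q for all j) turns Σ_{j≠i} q_j into 3q, so 101 = 10q and q = 10.1.

10.1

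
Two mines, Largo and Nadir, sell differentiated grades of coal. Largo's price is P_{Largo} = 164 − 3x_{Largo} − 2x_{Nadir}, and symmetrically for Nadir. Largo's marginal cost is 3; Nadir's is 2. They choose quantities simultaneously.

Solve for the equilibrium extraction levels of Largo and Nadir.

20.0625, 20.3125

Mine Largo's profit: π = x_{Largo}(164 − 3x_{Largo} − 2x_{Nadir}) − 3x_{Largo}.
∂π/∂x_{Largo} = 161 − 6x_{Largo} − 2x_{Nadir} = 0 ⇒ x_{Largo} = 161/6 − (1/3)x_{Nadir}.
Similarly x_{Nadir} = 27 − (1/3)x_{Largo}.
Substituting the second reaction function into the first: x_{Largo} = 161/6 − (1/3)(27 − (1/3)x_{Largo}), which gives (8/9)x_{Largo} = 107/6 ⇒ x_{Largo} = 20.0625.
Then x_{Nadir} = 27 − (1/3)·20.0625 = 20.3125.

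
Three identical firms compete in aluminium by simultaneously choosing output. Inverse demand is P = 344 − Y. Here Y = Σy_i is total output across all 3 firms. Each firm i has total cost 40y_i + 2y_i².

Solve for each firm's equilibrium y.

38

A representative firm's profit is π_i = y_i(344 − Y) − 40y_i − 2y_i², with Y = y_i + Σ_{j≠i} y_j.
First-order condition: 304 − 6y_i − Σ_{j≠i} y_j = 0.
In a symmetric equilibrium every firm chooses the same y, so Σ_{j≠i} y_j = 2y. The condition becomes 304 − 8y = 0, giving y = 304/8 = 38.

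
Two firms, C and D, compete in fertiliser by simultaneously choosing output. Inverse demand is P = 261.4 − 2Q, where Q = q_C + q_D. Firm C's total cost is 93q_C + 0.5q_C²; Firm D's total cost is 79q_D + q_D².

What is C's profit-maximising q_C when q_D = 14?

28.08

Firm C's profit: π = q_C(261.4 − 2(q_C + q_D)) − 93q_C − 0.5q_C².
∂π/∂q_C = 168.4 − 5q_C − 2q_D = 0, so q_C = 33.68 − 0.4q_D.
At q_D = 14: q_C = 33.68 − 0.4·14 = 28.08.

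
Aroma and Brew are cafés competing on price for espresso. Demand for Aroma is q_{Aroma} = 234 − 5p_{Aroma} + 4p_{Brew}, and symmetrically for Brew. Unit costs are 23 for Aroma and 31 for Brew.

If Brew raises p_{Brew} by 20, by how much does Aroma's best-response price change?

8

Aroma's profit: π = (p_{Aroma} − 23)(234 − 5p_{Aroma} + 4p_{Brew}).
∂π/∂p_{Aroma} = 349 − 10p_{Aroma} + 4p_{Brew} = 0 ⇒ p_{Aroma} = 34.9 + 0.4p_{Brew}.
The reaction-function slope is 0.4, so a 20-unit rise in p_{Brew} moves p_{Aroma} by 0.4 × 20 = 8. Aroma's best response rises — the actions are strategic complements.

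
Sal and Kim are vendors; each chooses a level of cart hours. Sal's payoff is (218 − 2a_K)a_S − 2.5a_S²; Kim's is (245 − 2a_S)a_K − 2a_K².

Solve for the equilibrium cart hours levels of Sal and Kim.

Expanding Sal's payoff: 218a_S − 2a_Ka_S − 2.5a_S².
∂π/∂a_S = 218 − 2a_K − 5a_S = 0, so a_S = 43.6 − 0.4a_K.
Likewise for Kim: a_K = 61.25 − 0.5a_S.
Solving the two reaction functions simultaneously: (1 − (−0.4)(−0.5))a_S = 43.6 − 0.4·61.25, so 0.8a_S = 19.1 and a_S = 23.875.
Then a_K = 61.25 − 0.5·23.875 = 49.3125.

23.875, 49.3125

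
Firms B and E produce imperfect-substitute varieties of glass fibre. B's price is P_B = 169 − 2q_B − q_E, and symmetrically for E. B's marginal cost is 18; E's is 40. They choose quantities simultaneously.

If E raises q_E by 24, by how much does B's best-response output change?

-6

Firm B's profit: π = q_B(169 − 2q_B − q_E) − 18q_B.
∂π/∂q_B = 151 − 4q_B − q_E = 0 ⇒ q_B = 37.75 − 0.25q_E.
The reaction-function slope is −0.25, so a 24-unit rise in q_E moves q_B by −0.25 × 24 = −6. B's best response falls — the actions are strategic substitutes.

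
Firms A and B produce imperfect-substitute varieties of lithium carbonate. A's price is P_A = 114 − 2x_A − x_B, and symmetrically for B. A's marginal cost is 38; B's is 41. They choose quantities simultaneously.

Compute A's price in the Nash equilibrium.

Firm A's profit: π = x_A(114 − 2x_A − x_B) − 38x_A.
∂π/∂x_A = 76 − 4x_A − x_B = 0 ⇒ x_A = 19 − 0.25x_B.
Similarly x_B = 18.25 − 0.25x_A.
Plugging x_B into A's best response: x_A = 19 − 0.25(18.25 − 0.25x_A) ⇒ 0.9375x_A = 14.4375, so x_A = 15.4.
Then x_B = 18.25 − 0.25·15.4 = 14.4.
P_A = 114 − 2·15.4 − 14.4 = 68.8.

68.8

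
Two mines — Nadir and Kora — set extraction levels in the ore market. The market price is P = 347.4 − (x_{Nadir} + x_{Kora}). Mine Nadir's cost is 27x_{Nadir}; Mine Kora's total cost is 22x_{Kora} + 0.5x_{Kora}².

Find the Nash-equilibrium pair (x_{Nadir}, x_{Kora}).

Mine Nadir's profit: π = x_{Nadir}(347.4 − (x_{Nadir} + x_{Kora})) − 27x_{Nadir}.
∂π/∂x_{Nadir} = 320.4 − 2x_{Nadir} − x_{Kora} = 0, so x_{Nadir} = 160.2 − 0.5x_{Kora}.
For Kora: ∂π/∂x_{Kora} = 325.4 − 3x_{Kora} − x_{Nadir} = 0 ⇒ x_{Kora} = 1627/15 − (1/3)x_{Nadir}.
Plugging x_{Kora} into Nadir's best response: x_{Nadir} = 160.2 − 0.5(1627/15 − (1/3)x_{Nadir}) ⇒ (5/6)x_{Nadir} = 3179/30, so x_{Nadir} = 127.16.
Then x_{Kora} = 1627/15 − (1/3)·127.16 = 66.08.

127.16, 66.08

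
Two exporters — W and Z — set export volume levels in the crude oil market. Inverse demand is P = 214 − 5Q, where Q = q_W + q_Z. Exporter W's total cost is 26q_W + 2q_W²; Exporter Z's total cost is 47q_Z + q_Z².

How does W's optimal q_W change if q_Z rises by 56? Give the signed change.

-20

Exporter W's profit: π = q_W(214 − 5(q_W + q_Z)) − 26q_W − 2q_W².
∂π/∂q_W = 188 − 14q_W − 5q_Z = 0, so q_W = 94/7 − (5/14)q_Z.
The reaction-function slope is −5/14, so a 56-unit rise in q_Z moves q_W by −5/14 × 56 = −20. W's best response falls — the actions are strategic substitutes.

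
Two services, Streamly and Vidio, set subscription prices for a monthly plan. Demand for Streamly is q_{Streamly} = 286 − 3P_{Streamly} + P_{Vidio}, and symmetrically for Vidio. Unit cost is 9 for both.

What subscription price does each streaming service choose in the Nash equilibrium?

62.6

Streamly's profit: π = (P_{Streamly} − 9)(286 − 3P_{Streamly} + P_{Vidio}).
∂π/∂P_{Streamly} = 313 − 6P_{Streamly} + P_{Vidio} = 0 ⇒ P_{Streamly} = 313/6 + (1/6)P_{Vidio}.
Setting P_{Streamly} = P_{Vidio} in the reaction function: P_{Streamly} = 313/6 + (1/6)P_{Streamly}, so P_{Streamly} = (313/6) / (5/6) = 62.6.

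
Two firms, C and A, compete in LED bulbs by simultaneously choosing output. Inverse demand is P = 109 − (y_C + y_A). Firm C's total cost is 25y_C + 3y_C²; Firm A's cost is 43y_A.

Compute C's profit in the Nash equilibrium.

184.96

Firm C's profit: π = y_C(109 − (y_C + y_A)) − 25y_C − 3y_C².
∂π/∂y_C = 84 − 8y_C − y_A = 0, so y_C = 10.5 − 0.125y_A.
For A: ∂π/∂y_A = 66 − 2y_A − y_C = 0 ⇒ y_A = 33 − 0.5y_C.
Substituting the second reaction function into the first: y_C = 10.5 − 0.125(33 − 0.5y_C), which gives 0.9375y_C = 6.375 ⇒ y_C = 6.8.
Then y_A = 33 − 0.5·6.8 = 29.6.
Price P = 109 − 36.4 = 72.6.
C's profit: (72.6 − 25)·6.8 − 3(6.8)² = 184.96.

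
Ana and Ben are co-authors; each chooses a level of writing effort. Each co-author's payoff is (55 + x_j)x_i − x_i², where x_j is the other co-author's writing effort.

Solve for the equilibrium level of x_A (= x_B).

Ana's payoff is (55 + x_B)x_A − x_A².
∂π/∂x_A = 55 + x_B − 2x_A = 0, so x_A = 27.5 + 0.5x_B.
By symmetry x_B = x_A; substituting into the reaction function, 0.5x_A = 27.5 and x_A = 55.

55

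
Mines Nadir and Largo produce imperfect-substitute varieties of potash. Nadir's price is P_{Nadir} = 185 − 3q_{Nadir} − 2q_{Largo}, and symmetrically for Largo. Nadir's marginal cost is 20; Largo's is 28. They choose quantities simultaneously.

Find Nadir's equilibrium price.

Mine Nadir's profit: π = q_{Nadir}(185 − 3q_{Nadir} − 2q_{Largo}) − 20q_{Nadir}.
∂π/∂q_{Nadir} = 165 − 6q_{Nadir} − 2q_{Largo} = 0 ⇒ q_{Nadir} = 27.5 − (1/3)q_{Largo}.
Similarly q_{Largo} = 157/6 − (1/3)q_{Nadir}.
Plugging q_{Largo} into Nadir's best response: q_{Nadir} = 27.5 − (1/3)(157/6 − (1/3)q_{Nadir}) ⇒ (8/9)q_{Nadir} = 169/9, so q_{Nadir} = 21.125.
Then q_{Largo} = 157/6 − (1/3)·21.125 = 19.125.
P_{Nadir} = 185 − 3·21.125 − 2·19.125 = 83.375.

83.375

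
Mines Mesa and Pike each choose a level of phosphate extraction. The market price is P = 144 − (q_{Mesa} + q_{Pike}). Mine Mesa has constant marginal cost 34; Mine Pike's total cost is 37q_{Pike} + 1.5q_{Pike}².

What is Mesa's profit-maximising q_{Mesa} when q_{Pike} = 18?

46

Mine Mesa's profit: π = q_{Mesa}(144 − (q_{Mesa} + q_{Pike})) − 34q_{Mesa}.
∂π/∂q_{Mesa} = 110 − 2q_{Mesa} − q_{Pike} = 0, so q_{Mesa} = 55 − 0.5q_{Pike}.
At q_{Pike} = 18: q_{Mesa} = 55 − 0.5·18 = 46.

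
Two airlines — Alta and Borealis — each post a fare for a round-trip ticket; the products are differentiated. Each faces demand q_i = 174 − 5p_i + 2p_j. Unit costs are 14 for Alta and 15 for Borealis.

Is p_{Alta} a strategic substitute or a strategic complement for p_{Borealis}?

Alta's profit: π = (p_{Alta} − 14)(174 − 5p_{Alta} + 2p_{Borealis}).
∂π/∂p_{Alta} = 244 − 10p_{Alta} + 2p_{Borealis} = 0 ⇒ p_{Alta} = 24.4 + 0.2p_{Borealis}.
The best-response slope dp_{Alta}/dp_{Borealis} = 0.2 > 0: the reaction function is upward-sloping, so the choices are strategic complements.

strategic complements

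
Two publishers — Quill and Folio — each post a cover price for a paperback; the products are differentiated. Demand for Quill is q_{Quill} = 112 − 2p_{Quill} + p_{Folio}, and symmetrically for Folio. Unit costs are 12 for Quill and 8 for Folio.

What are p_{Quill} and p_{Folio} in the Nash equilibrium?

Quill's profit: π = (p_{Quill} − 12)(112 − 2p_{Quill} + p_{Folio}).
∂π/∂p_{Quill} = 136 − 4p_{Quill} + p_{Folio} = 0 ⇒ p_{Quill} = 34 + 0.25p_{Folio}.
Similarly p_{Folio} = 32 + 0.25p_{Quill}.
Substituting the second reaction function into the first: p_{Quill} = 34 + 0.25(32 + 0.25p_{Quill}), which gives 0.9375p_{Quill} = 42 ⇒ p_{Quill} = 44.8.
Then p_{Folio} = 32 + 0.25·44.8 = 43.2.

44.8, 43.2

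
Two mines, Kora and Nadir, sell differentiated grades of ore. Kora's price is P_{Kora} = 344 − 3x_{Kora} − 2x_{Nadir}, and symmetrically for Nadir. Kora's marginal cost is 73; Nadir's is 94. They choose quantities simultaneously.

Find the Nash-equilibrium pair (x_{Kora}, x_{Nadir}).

35.1875, 29.9375

Mine Kora's profit: π = x_{Kora}(344 − 3x_{Kora} − 2x_{Nadir}) − 73x_{Kora}.
∂π/∂x_{Kora} = 271 − 6x_{Kora} − 2x_{Nadir} = 0 ⇒ x_{Kora} = 271/6 − (1/3)x_{Nadir}.
Similarly x_{Nadir} = 125/3 − (1/3)x_{Kora}.
Solving the two reaction functions simultaneously: (1 − (−1/3)(−1/3))x_{Kora} = 271/6 − (1/3)·(125/3), so (8/9)x_{Kora} = 563/18 and x_{Kora} = 35.1875.
Then x_{Nadir} = 125/3 − (1/3)·35.1875 = 29.9375.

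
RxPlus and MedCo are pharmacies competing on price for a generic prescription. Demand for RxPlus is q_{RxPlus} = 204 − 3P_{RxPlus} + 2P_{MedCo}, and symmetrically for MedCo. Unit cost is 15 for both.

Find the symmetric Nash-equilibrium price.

62.25

RxPlus's profit: π = (P_{RxPlus} − 15)(204 − 3P_{RxPlus} + 2P_{MedCo}).
∂π/∂P_{RxPlus} = 249 − 6P_{RxPlus} + 2P_{MedCo} = 0 ⇒ P_{RxPlus} = 41.5 + (1/3)P_{MedCo}.
Setting P_{RxPlus} = P_{MedCo} in the reaction function: P_{RxPlus} = 41.5 + (1/3)P_{RxPlus}, so P_{RxPlus} = 41.5 / (2/3) = 62.25.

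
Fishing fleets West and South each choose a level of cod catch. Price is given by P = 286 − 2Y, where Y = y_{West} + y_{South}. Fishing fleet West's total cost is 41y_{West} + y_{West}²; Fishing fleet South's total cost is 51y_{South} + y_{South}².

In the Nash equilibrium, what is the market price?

Fishing fleet West's profit: π = y_{West}(286 − 2(y_{West} + y_{South})) − 41y_{West} − y_{West}².
∂π/∂y_{West} = 245 − 6y_{West} − 2y_{South} = 0, so y_{West} = 245/6 − (1/3)y_{South}.
By the same steps for South: y_{South} = 235/6 − (1/3)y_{West}.
Substituting the second reaction function into the first: y_{West} = 245/6 − (1/3)(235/6 − (1/3)y_{West}), which gives (8/9)y_{West} = 250/9 ⇒ y_{West} = 31.25.
Then y_{South} = 235/6 − (1/3)·31.25 = 28.75.
Equilibrium price: P = 286 − 2·60 = 166.

166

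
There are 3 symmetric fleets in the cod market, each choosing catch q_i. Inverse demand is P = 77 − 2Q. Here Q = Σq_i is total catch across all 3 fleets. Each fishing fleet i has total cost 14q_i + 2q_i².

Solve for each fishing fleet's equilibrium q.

A representative fishing fleet's profit is π_i = q_i(77 − 2Q) − 14q_i − 2q_i², with Q = q_i + Σ_{j≠i} q_j.
First-order condition: 63 − 8q_i − 2Σ_{j≠i} q_j = 0.
Imposing symmetry (q_j = q for all j) turns Σ_{j≠i} q_j into 2q, so 63 = 12q and q = 5.25.

5.25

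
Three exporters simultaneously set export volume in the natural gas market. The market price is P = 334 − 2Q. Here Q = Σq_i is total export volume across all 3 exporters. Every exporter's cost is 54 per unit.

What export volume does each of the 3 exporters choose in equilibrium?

A representative exporter's profit is π_i = q_i(334 − 2Q) − 54q_i, with Q = q_i + Σ_{j≠i} q_j.
First-order condition: 280 − 4q_i − 2Σ_{j≠i} q_j = 0.
In a symmetric equilibrium every exporter chooses the same q, so Σ_{j≠i} q_j = 2q. The condition becomes 280 − 8q = 0, giving q = 280/8 = 35.

35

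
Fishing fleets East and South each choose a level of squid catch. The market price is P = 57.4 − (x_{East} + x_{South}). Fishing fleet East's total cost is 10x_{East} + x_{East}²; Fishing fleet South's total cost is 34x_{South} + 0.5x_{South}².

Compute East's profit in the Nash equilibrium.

233.28

Fishing fleet East's profit: π = x_{East}(57.4 − (x_{East} + x_{South})) − 10x_{East} − x_{East}².
∂π/∂x_{East} = 47.4 − 4x_{East} − x_{South} = 0, so x_{East} = 11.85 − 0.25x_{South}.
For South: ∂π/∂x_{South} = 23.4 − 3x_{South} − x_{East} = 0 ⇒ x_{South} = 7.8 − (1/3)x_{East}.
Substituting the second reaction function into the first: x_{East} = 11.85 − 0.25(7.8 − (1/3)x_{East}), which gives (11/12)x_{East} = 9.9 ⇒ x_{East} = 10.8.
Then x_{South} = 7.8 − (1/3)·10.8 = 4.2.
Price P = 57.4 − 15 = 42.4.
East's profit: (42.4 − 10)·10.8 − (10.8)² = 233.28.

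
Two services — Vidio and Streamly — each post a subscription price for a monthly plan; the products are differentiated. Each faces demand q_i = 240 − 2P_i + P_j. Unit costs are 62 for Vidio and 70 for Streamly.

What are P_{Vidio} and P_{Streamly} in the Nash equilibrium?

Vidio's profit: π = (P_{Vidio} − 62)(240 − 2P_{Vidio} + P_{Streamly}).
∂π/∂P_{Vidio} = 364 − 4P_{Vidio} + P_{Streamly} = 0 ⇒ P_{Vidio} = 91 + 0.25P_{Streamly}.
Similarly P_{Streamly} = 95 + 0.25P_{Vidio}.
Plugging P_{Streamly} into Vidio's best response: P_{Vidio} = 91 + 0.25(95 + 0.25P_{Vidio}) ⇒ 0.9375P_{Vidio} = 114.75, so P_{Vidio} = 122.4.
Then P_{Streamly} = 95 + 0.25·122.4 = 125.6.

122.4, 125.6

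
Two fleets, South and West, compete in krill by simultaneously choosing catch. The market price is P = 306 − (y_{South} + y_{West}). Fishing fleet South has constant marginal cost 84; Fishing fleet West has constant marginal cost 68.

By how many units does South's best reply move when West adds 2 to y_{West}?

Fishing fleet South's profit: π = y_{South}(306 − (y_{South} + y_{West})) − 84y_{South}.
∂π/∂y_{South} = 222 − 2y_{South} − y_{West} = 0, so y_{South} = 111 − 0.5y_{West}.
The reaction-function slope is −0.5, so a 2-unit rise in y_{West} moves y_{South} by −0.5 × 2 = −1. South's best response falls — the actions are strategic substitutes.

-1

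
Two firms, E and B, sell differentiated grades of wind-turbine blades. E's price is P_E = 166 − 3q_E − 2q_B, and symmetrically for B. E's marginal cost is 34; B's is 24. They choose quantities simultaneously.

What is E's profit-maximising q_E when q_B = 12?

Firm E's profit: π = q_E(166 − 3q_E − 2q_B) − 34q_E.
∂π/∂q_E = 132 − 6q_E − 2q_B = 0 ⇒ q_E = 22 − (1/3)q_B.
At q_B = 12: q_E = 22 − (1/3)·12 = 18.

18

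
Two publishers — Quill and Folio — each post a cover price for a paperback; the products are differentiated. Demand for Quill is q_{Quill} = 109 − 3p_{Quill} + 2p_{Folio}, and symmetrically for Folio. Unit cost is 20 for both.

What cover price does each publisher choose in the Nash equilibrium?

Quill's profit: π = (p_{Quill} − 20)(109 − 3p_{Quill} + 2p_{Folio}).
∂π/∂p_{Quill} = 169 − 6p_{Quill} + 2p_{Folio} = 0 ⇒ p_{Quill} = 169/6 + (1/3)p_{Folio}.
The game is symmetric, so in equilibrium p_{Folio} = p_{Quill}: the reaction function gives (2/3)p_{Quill} = 169/6, hence p_{Quill} = 42.25.

42.25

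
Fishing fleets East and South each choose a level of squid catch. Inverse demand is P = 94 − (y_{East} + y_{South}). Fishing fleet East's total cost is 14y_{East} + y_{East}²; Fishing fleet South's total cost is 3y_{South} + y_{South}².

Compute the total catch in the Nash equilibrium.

Fishing fleet East's profit: π = y_{East}(94 − (y_{East} + y_{South})) − 14y_{East} − y_{East}².
∂π/∂y_{East} = 80 − 4y_{East} − y_{South} = 0, so y_{East} = 20 − 0.25y_{South}.
By the same steps for South: y_{South} = 22.75 − 0.25y_{East}.
Substituting the second reaction function into the first: y_{East} = 20 − 0.25(22.75 − 0.25y_{East}), which gives 0.9375y_{East} = 14.3125 ⇒ y_{East} = 229/15.
Then y_{South} = 22.75 − 0.25·(229/15) = 284/15.
Total catch: 229/15 + 284/15 = 34.2.

34.2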